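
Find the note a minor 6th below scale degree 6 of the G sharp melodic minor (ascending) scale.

G##

Scale degree 6 of G# melodic minor (ascending) is E#.
A minor sixth (8 semitones) below E# lands on the letter G, giving G##.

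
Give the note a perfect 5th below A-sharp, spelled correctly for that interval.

D#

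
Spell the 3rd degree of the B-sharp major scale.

Degree 3 takes the letter 2 steps above B, which is D.
In major, degree 3 sits 4 semitones above the tonic. B# + 4 semitones is pitch class 4, spelled on D as D##.

D##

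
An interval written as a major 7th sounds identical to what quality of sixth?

A major seventh spans 11 semitones.
A sixth spanning 11 semitones is doubly augmented (the major sixth is 9).

doubly augmented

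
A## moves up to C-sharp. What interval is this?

Counting letters A–B–C gives a third.
A##→C# = 2 semitones, 2 narrower than the major third (4), so diminished.

diminished third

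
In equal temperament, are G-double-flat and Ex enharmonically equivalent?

Gbb is pitch class 5; E## is pitch class 6.
The pitch classes differ (5 vs. 6), so they are not enharmonic equivalents.

No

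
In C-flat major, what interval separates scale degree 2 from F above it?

Scale degree 2 of Cb major is Db.
Db up to F: letters D→F make it a third; 4 semitones makes it major.

major third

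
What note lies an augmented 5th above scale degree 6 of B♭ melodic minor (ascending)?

Scale degree 6 of Bb melodic minor (ascending) is G.
An augmented fifth (8 semitones) above G lands on the letter D, giving D#.

D#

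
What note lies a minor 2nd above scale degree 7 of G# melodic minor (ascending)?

G#

Scale degree 7 of G# melodic minor (ascending) is F##.
A minor second (1 semitone) above F## lands on the letter G, giving G#.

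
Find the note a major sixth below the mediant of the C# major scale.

The mediant of C# major is E#.
A major sixth (9 semitones) below E# lands on the letter G, giving G#.

G#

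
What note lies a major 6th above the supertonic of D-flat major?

C

The supertonic of Db major is Eb.
A major sixth (9 semitones) above Eb lands on the letter C, giving C.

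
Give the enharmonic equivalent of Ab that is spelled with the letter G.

Ab is pitch class 8. The letter G alone is pitch class 7.
To reach pitch class 8 from G requires an offset of +1 semitone, i.e. sharp: G#.

G#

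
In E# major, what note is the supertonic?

The E# major scale runs E# F## G## A# B# C## D##.
Degree 2 is F##.

F##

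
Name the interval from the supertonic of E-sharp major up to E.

diminished seventh

The supertonic of E# major is F##.
F## up to E: letters F→E make it a seventh; 9 semitones makes it diminished.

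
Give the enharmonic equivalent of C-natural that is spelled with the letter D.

Plain D sits 2 semitones above C, so on the letter D the same pitch needs a double flat: Dbb.

Dbb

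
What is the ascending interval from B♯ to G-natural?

diminished sixth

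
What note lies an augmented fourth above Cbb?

C up a perfect fourth is F, so the target letter is F.
From Cbb, an augmented fourth is 6 semitones up: Fb.

Fb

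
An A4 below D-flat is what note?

Abb

D down a perfect fourth is A, so the target letter is A.
From Db, an augmented fourth is 6 semitones down: Abb.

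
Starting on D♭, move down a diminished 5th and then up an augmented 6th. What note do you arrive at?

A diminished fifth down from Db is G (letter G, 6 semitones down).
An augmented sixth up from G is E# (letter E, 10 semitones up).

E#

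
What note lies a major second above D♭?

Eb

D up a major second is E, so the target letter is E.
From Db, a major second is 2 semitones up: Eb.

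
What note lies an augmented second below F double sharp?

E

A second below F lands on the letter E.
An augmented second spans 3 semitones, so F## moves to pitch class 4. On the letter E that is E.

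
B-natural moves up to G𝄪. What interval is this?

The letter names run B→G, a span of 5 letter steps, so the interval is some kind of sixth.
B to G## is 10 semitones. A major sixth is 9, so 10 makes it augmented.

augmented sixth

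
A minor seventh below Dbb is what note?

Ebb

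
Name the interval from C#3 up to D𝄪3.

The letter names run C→D, a span of 1 letter step, so the interval is some kind of second.
C# to D## is 3 semitones. A major second is 2, so 3 makes it augmented.

augmented second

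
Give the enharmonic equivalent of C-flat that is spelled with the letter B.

B

Plain B sits at the same pitch as Cb, so on the letter B the same pitch needs a natural: B.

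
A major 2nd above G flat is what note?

Ab

G up a major second is A, so the target letter is A.
From Gb, a major second is 2 semitones up: Ab.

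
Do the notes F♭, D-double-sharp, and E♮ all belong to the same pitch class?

Yes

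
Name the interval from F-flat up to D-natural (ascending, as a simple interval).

augmented sixth

Counting letters F–G–A–B–C–D gives a sixth.
Fb→D = 10 semitones, 1 wider than the major sixth (9), so augmented.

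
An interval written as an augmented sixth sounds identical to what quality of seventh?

An augmented sixth spans 10 semitones.
A seventh spanning 10 semitones is minor (the major seventh is 11).

minor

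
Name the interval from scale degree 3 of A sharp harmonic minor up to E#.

major third

Scale degree 3 of A# harmonic minor is C#.
C# up to E#: letters C→E make it a third; 4 semitones makes it major.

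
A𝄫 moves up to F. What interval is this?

Counting letters A–B–C–D–E–F gives a sixth.
Abb→F = 10 semitones, 1 wider than the major sixth (9), so augmented.

augmented sixth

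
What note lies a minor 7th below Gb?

A seventh below G lands on the letter A.
A minor seventh spans 10 semitones, so Gb moves to pitch class 8. On the letter A that is Ab.

Ab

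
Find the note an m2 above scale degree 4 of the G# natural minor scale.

D

Scale degree 4 of G# natural minor is C#.
A minor second (1 semitone) above C# lands on the letter D, giving D.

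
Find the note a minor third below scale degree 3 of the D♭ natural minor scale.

Db

Scale degree 3 of Db natural minor is Fb.
A minor third (3 semitones) below Fb lands on the letter D, giving Db.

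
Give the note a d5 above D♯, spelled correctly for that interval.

D up a perfect fifth is A, so the target letter is A.
From D#, a diminished fifth is 6 semitones up: A.

A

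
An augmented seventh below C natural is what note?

C down a major seventh is Db, so the target letter is D.
From C, an augmented seventh is 12 semitones down: Dbb.

Dbb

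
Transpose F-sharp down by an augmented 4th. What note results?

F down a perfect fourth is C, so the target letter is C.
From F#, an augmented fourth is 6 semitones down: C.

C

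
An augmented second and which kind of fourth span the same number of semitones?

An augmented second spans 3 semitones.
A fourth spanning 3 semitones is doubly diminished (the perfect fourth is 5).

doubly diminished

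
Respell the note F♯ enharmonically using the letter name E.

E##

F# is pitch class 6. The letter E alone is pitch class 4.
To reach pitch class 6 from E requires an offset of +2 semitones, i.e. double sharp: E##.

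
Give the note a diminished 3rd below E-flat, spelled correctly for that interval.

C#

E down a major third is C, so the target letter is C.
From Eb, a diminished third is 2 semitones down: C#.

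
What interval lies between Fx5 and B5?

diminished fourth

The letter names run F→B, a span of 3 letter steps, so the interval is some kind of fourth.
F## to B is 4 semitones. A perfect fourth is 5, so 4 makes it diminished.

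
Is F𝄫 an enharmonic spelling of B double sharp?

No

Two spellings are enharmonically equivalent only if they share a pitch class.
Here Fbb → 3, B## → 1; 1 ≠ 3, so they are not.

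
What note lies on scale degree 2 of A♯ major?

B#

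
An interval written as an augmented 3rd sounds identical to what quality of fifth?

doubly diminished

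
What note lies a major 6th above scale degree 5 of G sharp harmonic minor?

B#

Scale degree 5 of G# harmonic minor is D#.
A major sixth (9 semitones) above D# lands on the letter B, giving B#.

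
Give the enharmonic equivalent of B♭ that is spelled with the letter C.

Cbb

Bb is pitch class 10. The letter C alone is pitch class 0.
To reach pitch class 10 from C requires an offset of -2 semitones, i.e. double flat: Cbb.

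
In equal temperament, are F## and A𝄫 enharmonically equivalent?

F## is pitch class 7; Abb is pitch class 7.
All spellings map to pitch class 7, so they are enharmonically equivalent.

Yes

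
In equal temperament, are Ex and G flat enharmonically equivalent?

Yes

E## = pitch class 6 and Gb = pitch class 6 — the same pitch class, so they are enharmonic equivalents.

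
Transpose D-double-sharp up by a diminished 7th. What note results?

D up a major seventh is C#, so the target letter is C.
From D##, a diminished seventh is 9 semitones up: C#.

C#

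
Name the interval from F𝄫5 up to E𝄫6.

Counting letters F–G–A–B–C–D–E gives a seventh.
Fbb→Ebb = 11 semitones, exactly the major seventh.

major seventh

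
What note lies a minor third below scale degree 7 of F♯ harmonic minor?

C##

Scale degree 7 of F# harmonic minor is E#.
A minor third (3 semitones) below E# lands on the letter C, giving C##.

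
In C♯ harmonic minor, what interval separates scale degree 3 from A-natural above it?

perfect fourth

Scale degree 3 of C# harmonic minor is E.
E up to A: letters E→A make it a fourth; 5 semitones makes it perfect.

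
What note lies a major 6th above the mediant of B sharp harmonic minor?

The mediant of B# harmonic minor is D#.
A major sixth (9 semitones) above D# lands on the letter B, giving B#.

B#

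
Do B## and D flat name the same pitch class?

B## = pitch class 1 and Db = pitch class 1 — the same pitch class, so they are enharmonic equivalents.

Yes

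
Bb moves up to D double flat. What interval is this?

diminished third

Counting letters B–C–D gives a third.
Bb→Dbb = 2 semitones, 2 narrower than the major third (4), so diminished.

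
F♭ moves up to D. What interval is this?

Counting letters F–G–A–B–C–D gives a sixth.
Fb→D = 10 semitones, 1 wider than the major sixth (9), so augmented.

augmented sixth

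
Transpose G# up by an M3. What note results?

B#

A third above G lands on the letter B.
A major third spans 4 semitones, so G# moves to pitch class 0. On the letter B that is B#.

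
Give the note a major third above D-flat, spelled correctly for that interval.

A third above D lands on the letter F.
A major third spans 4 semitones, so Db moves to pitch class 5. On the letter F that is F.

F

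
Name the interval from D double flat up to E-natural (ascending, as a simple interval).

doubly augmented second

Counting letters D–E gives a second.
Dbb→E = 4 semitones, 2 wider than the major second (2), so doubly augmented.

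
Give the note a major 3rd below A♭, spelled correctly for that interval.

Fb

A down a major third is F, so the target letter is F.
From Ab, a major third is 4 semitones down: Fb.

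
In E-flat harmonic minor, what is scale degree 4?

Degree 4 takes the letter 3 steps above E, which is A.
In harmonic minor, degree 4 sits 5 semitones above the tonic. Eb + 5 semitones is pitch class 8, spelled on A as Ab.

Ab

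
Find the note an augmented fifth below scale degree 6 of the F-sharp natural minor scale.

Scale degree 6 of F# natural minor is D.
An augmented fifth (8 semitones) below D lands on the letter G, giving Gb.

Gb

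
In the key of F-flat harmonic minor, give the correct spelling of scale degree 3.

The Fb harmonic minor scale runs Fb Gb Abb Bbb Cb Dbb Eb.
Degree 3 is Abb.

Abb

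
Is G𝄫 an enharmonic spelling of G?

Gbb is pitch class 5; G is pitch class 7.
The pitch classes differ (5 vs. 7), so they are not enharmonic equivalents.

No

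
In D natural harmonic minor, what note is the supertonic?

E

The D harmonic minor scale runs D E F G A Bb C#.
Degree 2 is E.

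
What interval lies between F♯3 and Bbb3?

doubly diminished fourth

Counting letters F–G–A–B gives a fourth.
F#→Bbb = 3 semitones, 2 narrower than the perfect fourth (5), so doubly diminished.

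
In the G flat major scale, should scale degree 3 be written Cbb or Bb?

Bb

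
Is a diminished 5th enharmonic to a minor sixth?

No

A diminished fifth spans 6 semitones; a minor sixth spans 8.
The spans differ, so they are not enharmonic equivalents.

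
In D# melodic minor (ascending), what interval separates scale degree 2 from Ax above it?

Scale degree 2 of D# melodic minor (ascending) is E#.
E# up to A##: letters E→A make it a fourth; 6 semitones makes it augmented.

augmented fourth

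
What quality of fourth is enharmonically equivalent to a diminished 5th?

augmented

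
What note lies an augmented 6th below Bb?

B down a major sixth is D, so the target letter is D.
From Bb, an augmented sixth is 10 semitones down: Dbb.

Dbb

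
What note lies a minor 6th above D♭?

A sixth above D lands on the letter B.
A minor sixth spans 8 semitones, so Db moves to pitch class 9. On the letter B that is Bbb.

Bbb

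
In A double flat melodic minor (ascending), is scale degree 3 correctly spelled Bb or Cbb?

Cbb

Each scale degree takes a distinct letter name. Degree 3 of a scale on A must use the letter C.
Cbb and Bb are enharmonically the same pitch, but only Cbb uses the letter C, so it is the correct spelling here.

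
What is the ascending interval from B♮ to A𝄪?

augmented seventh

Counting letters B–C–D–E–F–G–A gives a seventh.
B→A## = 12 semitones, 1 wider than the major seventh (11), so augmented.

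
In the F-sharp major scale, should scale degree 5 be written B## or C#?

Each scale degree takes a distinct letter name. Degree 5 of a scale on F must use the letter C.
C# and B## are enharmonically the same pitch, but only C# uses the letter C, so it is the correct spelling here.

C#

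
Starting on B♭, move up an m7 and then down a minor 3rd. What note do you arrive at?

A minor seventh up from Bb is Ab (letter A, 10 semitones up).
A minor third down from Ab is F (letter F, 3 semitones down).

F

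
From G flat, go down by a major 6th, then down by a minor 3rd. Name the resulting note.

Gb

A major sixth down from Gb is Bbb (letter B, 9 semitones down).
A minor third down from Bbb is Gb (letter G, 3 semitones down).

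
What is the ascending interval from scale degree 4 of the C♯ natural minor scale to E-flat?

Scale degree 4 of C# natural minor is F#.
F# up to Eb: letters F→E make it a seventh; 9 semitones makes it diminished.

diminished seventh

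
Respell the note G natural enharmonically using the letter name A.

G is pitch class 7. The letter A alone is pitch class 9.
To reach pitch class 7 from A requires an offset of -2 semitones, i.e. double flat: Abb.

Abb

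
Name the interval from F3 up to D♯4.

augmented sixth

Counting letters F–G–A–B–C–D gives a sixth.
F→D# = 10 semitones, 1 wider than the major sixth (9), so augmented.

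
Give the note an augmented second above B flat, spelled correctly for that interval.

B up a major second is C#, so the target letter is C.
From Bb, an augmented second is 3 semitones up: C#.

C#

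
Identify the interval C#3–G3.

diminished fifth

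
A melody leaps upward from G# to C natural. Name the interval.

The letter names run G→C, a span of 3 letter steps, so the interval is some kind of fourth.
G# to C is 4 semitones. A perfect fourth is 5, so 4 makes it diminished.

diminished fourth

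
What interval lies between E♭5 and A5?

augmented fourth

The letter names run E→A, a span of 3 letter steps, so the interval is some kind of fourth.
Eb to A is 6 semitones. A perfect fourth is 5, so 6 makes it augmented.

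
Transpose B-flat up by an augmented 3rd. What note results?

A third above B lands on the letter D.
An augmented third spans 5 semitones, so Bb moves to pitch class 3. On the letter D that is D#.

D#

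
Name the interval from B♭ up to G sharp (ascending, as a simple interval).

Counting letters B–C–D–E–F–G gives a sixth.
Bb→G# = 10 semitones, 1 wider than the major sixth (9), so augmented.

augmented sixth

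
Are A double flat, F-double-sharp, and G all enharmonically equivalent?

Yes

Abb = pitch class 7 and F## = pitch class 7 and G = pitch class 7 — the same pitch class, so they are enharmonic equivalents.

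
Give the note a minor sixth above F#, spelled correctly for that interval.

D

F up a major sixth is D, so the target letter is D.
From F#, a minor sixth is 8 semitones up: D.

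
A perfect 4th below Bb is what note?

F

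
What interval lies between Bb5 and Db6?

minor third

Counting letters B–C–D gives a third.
Bb→Db = 3 semitones, 1 narrower than the major third (4), so minor.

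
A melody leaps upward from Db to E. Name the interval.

augmented second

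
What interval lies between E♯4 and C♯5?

Counting letters E–F–G–A–B–C gives a sixth.
E#→C# = 8 semitones, 1 narrower than the major sixth (9), so minor.

minor sixth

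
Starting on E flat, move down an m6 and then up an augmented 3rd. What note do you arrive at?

A minor sixth down from Eb is G (letter G, 8 semitones down).
An augmented third up from G is B# (letter B, 5 semitones up).

B#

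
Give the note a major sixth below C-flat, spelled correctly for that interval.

Ebb

A sixth below C lands on the letter E.
A major sixth spans 9 semitones, so Cb moves to pitch class 2. On the letter E that is Ebb.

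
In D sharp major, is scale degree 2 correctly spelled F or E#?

E#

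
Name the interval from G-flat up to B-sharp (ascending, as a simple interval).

doubly augmented third

Counting letters G–A–B gives a third.
Gb→B# = 6 semitones, 2 wider than the major third (4), so doubly augmented.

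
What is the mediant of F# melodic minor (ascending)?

A

Degree 3 takes the letter 2 steps above F, which is A.
In melodic minor (ascending), degree 3 sits 3 semitones above the tonic. F# + 3 semitones is pitch class 9, spelled on A as A.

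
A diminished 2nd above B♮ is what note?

B up a major second is C#, so the target letter is C.
From B, a diminished second is 0 semitones up: Cb.

Cb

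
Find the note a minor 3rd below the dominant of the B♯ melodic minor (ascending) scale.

The dominant of B# melodic minor (ascending) is F##.
A minor third (3 semitones) below F## lands on the letter D, giving D##.

D##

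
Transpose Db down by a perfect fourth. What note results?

Ab

D down a perfect fourth is A, so the target letter is A.
From Db, a perfect fourth is 5 semitones down: Ab.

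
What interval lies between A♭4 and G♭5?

minor seventh

Counting letters A–B–C–D–E–F–G gives a seventh.
Ab→Gb = 10 semitones, 1 narrower than the major seventh (11), so minor.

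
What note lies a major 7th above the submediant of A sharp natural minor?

E#

The submediant of A# natural minor is F#.
A major seventh (11 semitones) above F# lands on the letter E, giving E#.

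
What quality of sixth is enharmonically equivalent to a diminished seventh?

major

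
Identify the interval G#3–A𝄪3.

Counting letters G–A gives a second.
G#→A## = 3 semitones, 1 wider than the major second (2), so augmented.

augmented second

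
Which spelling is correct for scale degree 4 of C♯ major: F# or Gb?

F#

Each scale degree takes a distinct letter name. Degree 4 of a scale on C must use the letter F.
F# and Gb are enharmonically the same pitch, but only F# uses the letter F, so it is the correct spelling here.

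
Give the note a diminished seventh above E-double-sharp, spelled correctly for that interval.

A seventh above E lands on the letter D.
A diminished seventh spans 9 semitones, so E## moves to pitch class 3. On the letter D that is D#.

D#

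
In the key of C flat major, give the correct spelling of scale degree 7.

The Cb major scale runs Cb Db Eb Fb Gb Ab Bb.
Degree 7 is Bb.

Bb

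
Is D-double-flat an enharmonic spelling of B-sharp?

Yes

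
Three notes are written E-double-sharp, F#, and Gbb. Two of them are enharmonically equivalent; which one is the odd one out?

Gbb

In 12-tone equal temperament, enharmonic equivalents share a pitch class. E## is pitch class 6; F# is pitch class 6; Gbb is pitch class 5.
E## and F# share pitch class 6, while Gbb is pitch class 5.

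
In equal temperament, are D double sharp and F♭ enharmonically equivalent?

Yes

D## = pitch class 4 and Fb = pitch class 4 — the same pitch class, so they are enharmonic equivalents.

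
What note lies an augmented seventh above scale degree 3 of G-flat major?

A#

Scale degree 3 of Gb major is Bb.
An augmented seventh (12 semitones) above Bb lands on the letter A, giving A#.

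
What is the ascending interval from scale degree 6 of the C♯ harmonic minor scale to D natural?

perfect fourth

Scale degree 6 of C# harmonic minor is A.
A up to D: letters A→D make it a fourth; 5 semitones makes it perfect.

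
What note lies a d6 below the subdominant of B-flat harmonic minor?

G#

The subdominant of Bb harmonic minor is Eb.
A diminished sixth (7 semitones) below Eb lands on the letter G, giving G#.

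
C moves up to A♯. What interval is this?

augmented sixth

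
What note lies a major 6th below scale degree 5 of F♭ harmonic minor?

Scale degree 5 of Fb harmonic minor is Cb.
A major sixth (9 semitones) below Cb lands on the letter E, giving Ebb.

Ebb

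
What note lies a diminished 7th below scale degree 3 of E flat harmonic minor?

Scale degree 3 of Eb harmonic minor is Gb.
A diminished seventh (9 semitones) below Gb lands on the letter A, giving A.

A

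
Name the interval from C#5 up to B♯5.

The letter names run C→B, a span of 6 letter steps, so the interval is some kind of seventh.
C# to B# is 11 semitones. A major seventh is 11, so 11 makes it major.

major seventh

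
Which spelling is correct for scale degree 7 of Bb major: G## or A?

Each scale degree takes a distinct letter name. Degree 7 of a scale on B must use the letter A.
A and G## are enharmonically the same pitch, but only A uses the letter A, so it is the correct spelling here.

A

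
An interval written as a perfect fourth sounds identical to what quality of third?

augmented

A perfect fourth spans 5 semitones.
A third spanning 5 semitones is augmented (the major third is 4).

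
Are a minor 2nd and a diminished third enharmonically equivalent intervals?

No

A minor second spans 1 semitone; a diminished third spans 2.
The spans differ, so they are not enharmonic equivalents.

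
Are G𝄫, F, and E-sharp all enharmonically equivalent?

Gbb = pitch class 5 and F = pitch class 5 and E# = pitch class 5 — the same pitch class, so they are enharmonic equivalents.

Yes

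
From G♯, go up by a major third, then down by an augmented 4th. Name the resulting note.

A major third up from G# is B# (letter B, 4 semitones up).
An augmented fourth down from B# is F# (letter F, 6 semitones down).

F#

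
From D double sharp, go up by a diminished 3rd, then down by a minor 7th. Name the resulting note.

A diminished third up from D## is F# (letter F, 2 semitones up).
A minor seventh down from F# is G# (letter G, 10 semitones down).

G#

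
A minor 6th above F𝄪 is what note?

D#

F up a major sixth is D, so the target letter is D.
From F##, a minor sixth is 8 semitones up: D#.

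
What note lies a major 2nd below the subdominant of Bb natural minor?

The subdominant of Bb natural minor is Eb.
A major second (2 semitones) below Eb lands on the letter D, giving Db.

Db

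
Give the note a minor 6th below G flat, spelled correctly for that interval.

G down a major sixth is Bb, so the target letter is B.
From Gb, a minor sixth is 8 semitones down: Bb.

Bb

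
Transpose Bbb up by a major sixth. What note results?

Gb

B up a major sixth is G#, so the target letter is G.
From Bbb, a major sixth is 9 semitones up: Gb.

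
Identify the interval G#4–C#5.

The letter names run G→C, a span of 3 letter steps, so the interval is some kind of fourth.
G# to C# is 5 semitones. A perfect fourth is 5, so 5 makes it perfect.

perfect fourth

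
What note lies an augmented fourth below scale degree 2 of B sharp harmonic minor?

G#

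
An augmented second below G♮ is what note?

A second below G lands on the letter F.
An augmented second spans 3 semitones, so G moves to pitch class 4. On the letter F that is Fb.

Fb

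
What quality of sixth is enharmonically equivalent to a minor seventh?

A minor seventh spans 10 semitones.
A sixth spanning 10 semitones is augmented (the major sixth is 9).

augmented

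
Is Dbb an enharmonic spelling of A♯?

Two spellings are enharmonically equivalent only if they share a pitch class.
Here Dbb → 0, A# → 10; 0 ≠ 10, so they are not.

No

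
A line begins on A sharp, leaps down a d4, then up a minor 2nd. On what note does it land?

F##

A diminished fourth down from A# is E## (letter E, 4 semitones down).
A minor second up from E## is F## (letter F, 1 semitone up).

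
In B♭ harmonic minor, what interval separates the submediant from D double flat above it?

The submediant of Bb harmonic minor is Gb.
Gb up to Dbb: letters G→D make it a fifth; 6 semitones makes it diminished.

diminished fifth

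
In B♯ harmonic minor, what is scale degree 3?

The B# harmonic minor scale runs B# C## D# E# F## G# A##.
Degree 3 is D#.

D#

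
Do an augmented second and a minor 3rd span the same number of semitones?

An augmented second spans 3 semitones; a minor third spans 3.
They are enharmonically equivalent.

Yes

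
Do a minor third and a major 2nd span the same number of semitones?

A minor third spans 3 semitones; a major second spans 2.
The spans differ, so they are not enharmonic equivalents.

No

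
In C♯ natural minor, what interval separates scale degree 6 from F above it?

minor sixth

Scale degree 6 of C# natural minor is A.
A up to F: letters A→F make it a sixth; 8 semitones makes it minor.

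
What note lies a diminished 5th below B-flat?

B down a perfect fifth is E, so the target letter is E.
From Bb, a diminished fifth is 6 semitones down: E.

E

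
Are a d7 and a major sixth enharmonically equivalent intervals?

Yes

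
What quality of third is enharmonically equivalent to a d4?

major

A diminished fourth spans 4 semitones.
A third spanning 4 semitones is major (the major third is 4).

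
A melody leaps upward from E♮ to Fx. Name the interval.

The letter names run E→F, a span of 1 letter step, so the interval is some kind of second.
E to F## is 3 semitones. A major second is 2, so 3 makes it augmented.

augmented second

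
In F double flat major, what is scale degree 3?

Abb

Degree 3 takes the letter 2 steps above F, which is A.
In major, degree 3 sits 4 semitones above the tonic. Fbb + 4 semitones is pitch class 7, spelled on A as Abb.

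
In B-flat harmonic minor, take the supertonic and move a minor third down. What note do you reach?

A

The supertonic of Bb harmonic minor is C.
A minor third (3 semitones) below C lands on the letter A, giving A.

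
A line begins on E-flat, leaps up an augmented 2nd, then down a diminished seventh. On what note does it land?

An augmented second up from Eb is F# (letter F, 3 semitones up).
A diminished seventh down from F# is G## (letter G, 9 semitones down).

G##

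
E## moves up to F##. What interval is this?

Counting letters E–F gives a second.
E##→F## = 1 semitone, 1 narrower than the major second (2), so minor.

minor second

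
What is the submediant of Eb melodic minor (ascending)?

The Eb melodic minor (ascending) scale runs Eb F Gb Ab Bb C D.
Degree 6 is C.

C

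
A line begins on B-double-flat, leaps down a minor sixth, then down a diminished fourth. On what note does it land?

A

A minor sixth down from Bbb is Db (letter D, 8 semitones down).
A diminished fourth down from Db is A (letter A, 4 semitones down).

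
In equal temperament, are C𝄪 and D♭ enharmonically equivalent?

No

C## is pitch class 2; Db is pitch class 1.
The pitch classes differ (2 vs. 1), so they are not enharmonic equivalents.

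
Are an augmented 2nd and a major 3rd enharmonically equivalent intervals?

No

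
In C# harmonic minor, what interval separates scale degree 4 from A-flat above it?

diminished third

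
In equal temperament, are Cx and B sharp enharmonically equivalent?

No

C## is pitch class 2; B# is pitch class 0.
The pitch classes differ (2 vs. 0), so they are not enharmonic equivalents.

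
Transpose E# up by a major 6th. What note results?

A sixth above E lands on the letter C.
A major sixth spans 9 semitones, so E# moves to pitch class 2. On the letter C that is C##.

C##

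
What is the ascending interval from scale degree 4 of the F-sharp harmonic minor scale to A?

minor seventh

Scale degree 4 of F# harmonic minor is B.
B up to A: letters B→A make it a seventh; 10 semitones makes it minor.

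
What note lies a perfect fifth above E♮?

B

E up a perfect fifth is B, so the target letter is B.
From E, a perfect fifth is 7 semitones up: B.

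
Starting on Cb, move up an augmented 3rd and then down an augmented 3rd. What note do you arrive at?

Cb

An augmented third up from Cb is E (letter E, 5 semitones up).
An augmented third down from E is Cb (letter C, 5 semitones down).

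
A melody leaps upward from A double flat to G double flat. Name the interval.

minor seventh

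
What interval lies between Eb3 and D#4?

Counting letters E–F–G–A–B–C–D gives a seventh.
Eb→D# = 12 semitones, 1 wider than the major seventh (11), so augmented.

augmented seventh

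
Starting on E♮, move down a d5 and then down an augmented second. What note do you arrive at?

A diminished fifth down from E is A# (letter A, 6 semitones down).
An augmented second down from A# is G (letter G, 3 semitones down).

G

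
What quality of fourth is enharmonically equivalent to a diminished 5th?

A diminished fifth spans 6 semitones.
A fourth spanning 6 semitones is augmented (the perfect fourth is 5).

augmented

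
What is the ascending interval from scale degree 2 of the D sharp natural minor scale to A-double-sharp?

augmented fourth

Scale degree 2 of D# natural minor is E#.
E# up to A##: letters E→A make it a fourth; 6 semitones makes it augmented.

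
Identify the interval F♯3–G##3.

augmented second

The letter names run F→G, a span of 1 letter step, so the interval is some kind of second.
F# to G## is 3 semitones. A major second is 2, so 3 makes it augmented.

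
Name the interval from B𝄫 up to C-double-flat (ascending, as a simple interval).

minor second

The letter names run B→C, a span of 1 letter step, so the interval is some kind of second.
Bbb to Cbb is 1 semitone. A major second is 2, so 1 makes it minor.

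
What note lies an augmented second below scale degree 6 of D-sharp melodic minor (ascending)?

Scale degree 6 of D# melodic minor (ascending) is B#.
An augmented second (3 semitones) below B# lands on the letter A, giving A.

A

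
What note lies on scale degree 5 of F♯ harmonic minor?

C#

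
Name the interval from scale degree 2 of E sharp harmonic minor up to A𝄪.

major third

Scale degree 2 of E# harmonic minor is F##.
F## up to A##: letters F→A make it a third; 4 semitones makes it major.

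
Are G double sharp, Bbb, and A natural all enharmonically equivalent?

Yes

G## is pitch class 9; Bbb is pitch class 9; A is pitch class 9.
All spellings map to pitch class 9, so they are enharmonically equivalent.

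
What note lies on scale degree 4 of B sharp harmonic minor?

Degree 4 takes the letter 3 steps above B, which is E.
In harmonic minor, degree 4 sits 5 semitones above the tonic. B# + 5 semitones is pitch class 5, spelled on E as E#.

E#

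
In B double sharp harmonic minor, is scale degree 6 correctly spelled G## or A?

Each scale degree takes a distinct letter name. Degree 6 of a scale on B must use the letter G.
G## and A are enharmonically the same pitch, but only G## uses the letter G, so it is the correct spelling here.

G##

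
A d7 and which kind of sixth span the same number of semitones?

major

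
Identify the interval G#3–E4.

minor sixth

The letter names run G→E, a span of 5 letter steps, so the interval is some kind of sixth.
G# to E is 8 semitones. A major sixth is 9, so 8 makes it minor.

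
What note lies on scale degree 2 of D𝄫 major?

Degree 2 takes the letter 1 step above D, which is E.
In major, degree 2 sits 2 semitones above the tonic. Dbb + 2 semitones is pitch class 2, spelled on E as Ebb.

Ebb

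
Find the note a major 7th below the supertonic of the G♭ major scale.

Bbb

The supertonic of Gb major is Ab.
A major seventh (11 semitones) below Ab lands on the letter B, giving Bbb.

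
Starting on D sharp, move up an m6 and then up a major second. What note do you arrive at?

A minor sixth up from D# is B (letter B, 8 semitones up).
A major second up from B is C# (letter C, 2 semitones up).

C#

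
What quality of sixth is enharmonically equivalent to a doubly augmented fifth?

A doubly augmented fifth spans 9 semitones.
A sixth spanning 9 semitones is major (the major sixth is 9).

major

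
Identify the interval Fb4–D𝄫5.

minor sixth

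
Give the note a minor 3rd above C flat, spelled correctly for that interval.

Ebb

C up a major third is E, so the target letter is E.
From Cb, a minor third is 3 semitones up: Ebb.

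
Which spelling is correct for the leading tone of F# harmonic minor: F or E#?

Each scale degree takes a distinct letter name. Degree 7 of a scale on F must use the letter E.
E# and F are enharmonically the same pitch, but only E# uses the letter E, so it is the correct spelling here.

E#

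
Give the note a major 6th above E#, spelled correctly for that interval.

C##

E up a major sixth is C#, so the target letter is C.
From E#, a major sixth is 9 semitones up: C##.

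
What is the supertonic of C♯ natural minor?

D#

Degree 2 takes the letter 1 step above C, which is D.
In natural minor, degree 2 sits 2 semitones above the tonic. C# + 2 semitones is pitch class 3, spelled on D as D#.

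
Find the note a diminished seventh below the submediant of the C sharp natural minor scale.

B#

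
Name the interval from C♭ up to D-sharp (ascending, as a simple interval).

Counting letters C–D gives a second.
Cb→D# = 4 semitones, 2 wider than the major second (2), so doubly augmented.

doubly augmented second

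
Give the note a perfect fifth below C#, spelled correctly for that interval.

A fifth below C lands on the letter F.
A perfect fifth spans 7 semitones, so C# moves to pitch class 6. On the letter F that is F#.

F#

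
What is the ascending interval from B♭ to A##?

The letter names run B→A, a span of 6 letter steps, so the interval is some kind of seventh.
Bb to A## is 13 semitones. A major seventh is 11, so 13 makes it doubly augmented.

doubly augmented seventh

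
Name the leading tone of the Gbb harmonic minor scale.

Fb

Degree 7 takes the letter 6 steps above G, which is F.
In harmonic minor, degree 7 sits 11 semitones above the tonic. Gbb + 11 semitones is pitch class 4, spelled on F as Fb.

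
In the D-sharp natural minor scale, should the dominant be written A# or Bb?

Each scale degree takes a distinct letter name. Degree 5 of a scale on D must use the letter A.
A# and Bb are enharmonically the same pitch, but only A# uses the letter A, so it is the correct spelling here.

A#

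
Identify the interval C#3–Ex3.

augmented third

Counting letters C–D–E gives a third.
C#→E## = 5 semitones, 1 wider than the major third (4), so augmented.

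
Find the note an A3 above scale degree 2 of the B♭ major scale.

E#

Scale degree 2 of Bb major is C.
An augmented third (5 semitones) above C lands on the letter E, giving E#.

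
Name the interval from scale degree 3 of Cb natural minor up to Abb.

perfect fourth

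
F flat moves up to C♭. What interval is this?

The letter names run F→C, a span of 4 letter steps, so the interval is some kind of fifth.
Fb to Cb is 7 semitones. A perfect fifth is 7, so 7 makes it perfect.

perfect fifth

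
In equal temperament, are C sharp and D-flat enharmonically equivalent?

C# is pitch class 1; Db is pitch class 1.
All spellings map to pitch class 1, so they are enharmonically equivalent.

Yes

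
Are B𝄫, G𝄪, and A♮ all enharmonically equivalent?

Yes

Bbb = pitch class 9 and G## = pitch class 9 and A = pitch class 9 — the same pitch class, so they are enharmonic equivalents.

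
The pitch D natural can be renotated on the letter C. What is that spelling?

Plain C sits 2 semitones below D, so on the letter C the same pitch needs a double sharp: C##.

C##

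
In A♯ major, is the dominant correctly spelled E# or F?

E#

Each scale degree takes a distinct letter name. Degree 5 of a scale on A must use the letter E.
E# and F are enharmonically the same pitch, but only E# uses the letter E, so it is the correct spelling here.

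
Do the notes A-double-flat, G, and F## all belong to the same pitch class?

Yes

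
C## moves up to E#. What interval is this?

minor third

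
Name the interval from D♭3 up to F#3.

The letter names run D→F, a span of 2 letter steps, so the interval is some kind of third.
Db to F# is 5 semitones. A major third is 4, so 5 makes it augmented.

augmented third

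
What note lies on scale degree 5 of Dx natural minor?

A##

Degree 5 takes the letter 4 steps above D, which is A.
In natural minor, degree 5 sits 7 semitones above the tonic. D## + 7 semitones is pitch class 11, spelled on A as A##.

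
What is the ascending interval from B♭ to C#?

Counting letters B–C gives a second.
Bb→C# = 3 semitones, 1 wider than the major second (2), so augmented.

augmented second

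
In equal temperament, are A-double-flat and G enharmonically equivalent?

Abb = pitch class 7 and G = pitch class 7 — the same pitch class, so they are enharmonic equivalents.

Yes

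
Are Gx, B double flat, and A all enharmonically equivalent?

Yes

G## = pitch class 9 and Bbb = pitch class 9 and A = pitch class 9 — the same pitch class, so they are enharmonic equivalents.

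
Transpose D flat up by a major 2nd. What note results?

A second above D lands on the letter E.
A major second spans 2 semitones, so Db moves to pitch class 3. On the letter E that is Eb.

Eb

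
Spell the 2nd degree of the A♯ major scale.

B#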